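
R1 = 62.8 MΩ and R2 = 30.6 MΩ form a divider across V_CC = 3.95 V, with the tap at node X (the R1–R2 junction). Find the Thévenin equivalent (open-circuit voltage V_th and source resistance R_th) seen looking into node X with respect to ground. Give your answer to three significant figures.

Open-circuit (no load on X): V_th = V_CC · R2/(R1 + R2) = 3.95 × 30.6/(62.80 + 30.6) = 1.294 V.
Zeroing V_CC shorts the top of R1 to ground, so R_th = R1 ‖ R2 = 20.57 MΩ.

V_th ≈ 1.29 V, R_th ≈ 20.6 MΩ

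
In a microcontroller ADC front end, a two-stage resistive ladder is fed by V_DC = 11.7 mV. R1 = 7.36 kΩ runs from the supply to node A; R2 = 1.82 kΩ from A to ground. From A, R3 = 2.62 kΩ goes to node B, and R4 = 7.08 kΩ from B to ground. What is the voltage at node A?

Looking into the second stage from A: R3 + R4 = 9.700 kΩ appears in parallel with R2.
Effective lower resistance at A: R2 ‖ 9.700 = 1.532 kΩ.
V_A = 11.7 × 1.532/(7.36 + 1.532) = 2.016 mV.

V_A ≈ 2.02 mV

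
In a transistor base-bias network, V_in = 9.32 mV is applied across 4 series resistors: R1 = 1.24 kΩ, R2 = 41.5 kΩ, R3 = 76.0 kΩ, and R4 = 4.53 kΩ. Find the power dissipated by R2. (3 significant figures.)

The common current is I = 9.32/123.3 = 0.07561 µA.
P(R2) = I²·R2 = (0.07561)² × 41.5 = 0.2372 nW.

P ≈ 0.237 nW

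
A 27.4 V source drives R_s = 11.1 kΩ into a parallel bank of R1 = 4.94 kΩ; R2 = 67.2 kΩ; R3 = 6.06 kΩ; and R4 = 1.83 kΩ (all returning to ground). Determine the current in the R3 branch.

I ≈ 0.400 mA

Combine the parallel branches: R_p = (1/4.94 + 1/67.2 + 1/6.06 + 1/1.83)⁻¹ = 1.077 kΩ.
V_A = 27.4 × 1.077/12.18 = 2.423 V.
Branch current I = V_A/R3 = 2.423/6.06 = 0.3998 mA.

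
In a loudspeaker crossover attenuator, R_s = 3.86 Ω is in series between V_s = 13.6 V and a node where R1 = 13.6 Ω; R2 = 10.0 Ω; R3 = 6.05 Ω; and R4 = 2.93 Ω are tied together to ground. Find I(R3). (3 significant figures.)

Combine the parallel branches: R_p = (1/13.6 + 1/10.0 + 1/6.05 + 1/2.93)⁻¹ = 1.470 Ω.
Node voltage V_A = V_s · R_p/(R_s + R_p) = 13.6 × 0.2758 = 3.751 V.
I(R3) = V_A / R3 = 3.751/6.05 = 0.6201 A.
(Equivalently: I_total = 2.551 A, then current-divider fraction G_k/ΣG = 0.2430.)

I ≈ 0.620 A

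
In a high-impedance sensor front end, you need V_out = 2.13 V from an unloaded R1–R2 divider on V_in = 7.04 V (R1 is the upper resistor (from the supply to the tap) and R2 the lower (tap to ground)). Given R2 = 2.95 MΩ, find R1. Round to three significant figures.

R1 ≈ 6.80 MΩ

Required fraction k = V_out/V_in = 0.3026.
Rearranging, R1 = R2·(1−k)/k = 2.95 × 2.305 = 6.800 MΩ.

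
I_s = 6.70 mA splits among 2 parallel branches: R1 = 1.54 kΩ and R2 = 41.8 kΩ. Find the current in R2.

For two parallel branches, I_k = I_s · (other R)/(sum of R).
So I = 6.70 × 1.54/43.34 = 0.2381 mA.

I ≈ 0.238 mA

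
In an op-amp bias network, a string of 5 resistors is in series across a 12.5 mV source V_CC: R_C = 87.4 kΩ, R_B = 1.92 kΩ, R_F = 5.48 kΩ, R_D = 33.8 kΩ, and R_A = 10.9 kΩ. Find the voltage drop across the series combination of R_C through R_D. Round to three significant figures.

ΣR = 87.4 + 1.92 + 5.48 + 33.8 + 10.9 = 139.5 kΩ.
R_{R_C..R_D} = 87.4 + 1.92 + 5.48 + 33.8 = 128.6 kΩ.
Voltage divider: V = V_CC · (128.6 / 139.5) = 12.5 × 0.9219 = 11.52 mV.

V ≈ 11.5 mV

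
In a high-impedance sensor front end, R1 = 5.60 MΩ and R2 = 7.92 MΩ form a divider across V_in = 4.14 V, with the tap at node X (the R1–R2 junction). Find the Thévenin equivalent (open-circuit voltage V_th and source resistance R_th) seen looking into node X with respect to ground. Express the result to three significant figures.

V_th is the unloaded tap voltage: V_in · R2/(R1+R2) = 4.14 × 0.5858 = 2.425 V.
With V_in suppressed (replaced by a short), R_th = R1 ‖ R2 = (5.600 × 7.92)/(5.600 + 7.92) = 3.280 MΩ.

V_th ≈ 2.43 V, R_th ≈ 3.28 MΩ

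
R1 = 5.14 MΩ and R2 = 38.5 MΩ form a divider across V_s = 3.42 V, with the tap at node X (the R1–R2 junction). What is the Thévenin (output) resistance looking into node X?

With V_s suppressed (replaced by a short), R_th = R1 ‖ R2 = (5.140 × 38.5)/(5.140 + 38.5) = 4.535 MΩ.

R_th ≈ 4.53 MΩ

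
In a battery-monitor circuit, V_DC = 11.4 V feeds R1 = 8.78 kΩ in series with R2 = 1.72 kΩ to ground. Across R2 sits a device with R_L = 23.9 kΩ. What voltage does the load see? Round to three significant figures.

V_out ≈ 1.76 V

First combine the lower leg with the load: R2 ‖ R_L = 1.605 kΩ.
Voltage divider with the loaded lower leg: V_out = 11.4 × 1.605/(8.78 + 1.605) = 11.4 × 0.1545 = 1.761 V.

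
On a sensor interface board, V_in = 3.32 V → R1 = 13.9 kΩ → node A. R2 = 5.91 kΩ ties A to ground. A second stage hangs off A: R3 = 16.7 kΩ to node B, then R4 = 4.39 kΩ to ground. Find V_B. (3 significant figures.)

Looking into the second stage from A: R3 + R4 = 21.09 kΩ appears in parallel with R2.
Effective lower resistance at A: R2 ‖ 21.09 = 4.616 kΩ.
V_A = 3.32 × 4.616/(13.9 + 4.616) = 0.8277 V.
V_B = V_A × 0.2082 = 0.1723 V.

V_B ≈ 0.172 V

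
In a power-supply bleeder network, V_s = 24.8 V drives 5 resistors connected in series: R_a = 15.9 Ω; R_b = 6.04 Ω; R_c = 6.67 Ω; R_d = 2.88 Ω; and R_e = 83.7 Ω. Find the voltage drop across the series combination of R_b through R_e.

V ≈ 21.4 V

Series total: ΣR = 15.9 + 6.04 + 6.67 + 2.88 + 83.7 = 115.2 Ω.
R_{R_b..R_e} = 6.04 + 6.67 + 2.88 + 83.7 = 99.29 Ω.
Voltage divider: V = V_s · (99.29 / 115.2) = 24.8 × 0.8620 = 21.38 V.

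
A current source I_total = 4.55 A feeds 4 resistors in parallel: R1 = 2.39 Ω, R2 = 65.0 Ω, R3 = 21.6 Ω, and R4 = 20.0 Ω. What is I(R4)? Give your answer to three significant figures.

ΣG = 1/2.39 + 1/65.0 + 1/21.6 + 1/20.0 = 0.5301.
Current divider: I(R4) = I_total · G_k/ΣG = 4.55 × (0.05000/0.5301) = 4.55 × 0.09432 = 0.4292 A.

I ≈ 0.429 A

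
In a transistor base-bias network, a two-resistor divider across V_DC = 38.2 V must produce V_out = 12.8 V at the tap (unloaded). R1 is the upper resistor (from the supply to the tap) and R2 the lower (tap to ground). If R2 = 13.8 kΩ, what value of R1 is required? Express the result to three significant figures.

The divider ratio is R2/(R1+R2) = 12.8/38.2 = 0.3351.
Rearranging, R1 = R2·(1−k)/k = 13.8 × 1.984 = 27.38 kΩ.

R1 ≈ 27.4 kΩ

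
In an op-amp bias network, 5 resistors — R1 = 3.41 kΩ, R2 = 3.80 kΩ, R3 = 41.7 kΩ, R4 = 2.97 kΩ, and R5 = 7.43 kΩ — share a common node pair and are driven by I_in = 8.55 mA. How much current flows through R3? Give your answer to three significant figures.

ΣG = 1/3.41 + 1/3.80 + 1/41.7 + 1/2.97 + 1/7.43 = 1.052.
Current divider: I(R3) = I_in · G_k/ΣG = 8.55 × (0.02398/1.052) = 8.55 × 0.02280 = 0.1950 mA.

I ≈ 0.195 mA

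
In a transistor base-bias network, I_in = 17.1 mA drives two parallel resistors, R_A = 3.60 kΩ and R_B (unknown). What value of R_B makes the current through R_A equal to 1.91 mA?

R_B ≈ 0.453 kΩ

The fraction through R_A equals R_B/(R_A+R_B).
With f = 0.1117, R_B = R_A · f/(1−f) = 3.60 × 0.1257 = 0.4527 kΩ.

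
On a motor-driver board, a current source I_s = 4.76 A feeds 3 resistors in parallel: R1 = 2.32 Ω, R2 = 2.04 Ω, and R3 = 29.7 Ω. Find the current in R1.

I ≈ 2.15 A

Conductances: ΣG = 1/2.32 + 1/2.04 + 1/29.7 = 0.9549 (1/Ω).
R1 takes the fraction G_k/ΣG = 0.4310/0.9549 = 0.4514, so I = 4.76 × 0.4514 = 2.149 A.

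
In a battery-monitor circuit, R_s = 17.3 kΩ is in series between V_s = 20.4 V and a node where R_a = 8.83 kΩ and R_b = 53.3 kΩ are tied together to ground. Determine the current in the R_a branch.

Combine the parallel branches: R_p = (1/8.83 + 1/53.3)⁻¹ = 7.575 kΩ.
V_A = 20.4 × 7.575/24.88 = 6.212 V.
Branch current I = V_A/R_a = 6.212/8.83 = 0.7035 mA.

I ≈ 0.704 mA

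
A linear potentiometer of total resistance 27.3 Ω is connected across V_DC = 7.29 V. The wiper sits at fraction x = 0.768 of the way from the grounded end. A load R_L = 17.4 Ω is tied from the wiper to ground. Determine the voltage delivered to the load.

Split the track: R_lower = x·R_p = 20.97 Ω, R_upper = (1−x)·R_p = 6.334 Ω.
Lower segment in parallel with the load: 20.97 ‖ 17.4 = 9.509 Ω.
V_out = 7.29 × 9.509/(6.334 + 9.509) = 4.376 V.

V_out ≈ 4.38 V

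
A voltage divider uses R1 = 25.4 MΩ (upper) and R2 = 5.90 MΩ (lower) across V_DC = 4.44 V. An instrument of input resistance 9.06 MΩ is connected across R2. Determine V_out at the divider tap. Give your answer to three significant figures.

R2 ‖ R_L = (5.90 × 9.06)/(5.90 + 9.06) = 3.573 MΩ.
Now apply the divider: V_out = 4.44 × 0.1233 = 0.5476 V.
(Unloaded it would be 0.837 V; the load pulls it down.)

V_out ≈ 0.548 V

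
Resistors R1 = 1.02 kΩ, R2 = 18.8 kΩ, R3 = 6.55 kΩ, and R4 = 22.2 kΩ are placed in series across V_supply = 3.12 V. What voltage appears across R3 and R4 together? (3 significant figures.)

V ≈ 1.85 V

Total series resistance ΣR = 1.02 + 18.8 + 6.55 + 22.2 = 48.57 kΩ.
R_{R3..R4} = 6.55 + 22.2 = 28.75 kΩ.
By the voltage-divider rule, V = 3.12 × 28.75/48.57 = 1.847 V.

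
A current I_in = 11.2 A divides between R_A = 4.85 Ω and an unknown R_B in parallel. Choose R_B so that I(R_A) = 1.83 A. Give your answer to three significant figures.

The fraction through R_A equals R_B/(R_A+R_B).
1.83/11.2 = R_B/(R_A + R_B) → R_B = R_A · (0.1634)/(1 − 0.1634) = 4.85 × 0.1953 = 0.9472 Ω.

R_B ≈ 0.947 Ω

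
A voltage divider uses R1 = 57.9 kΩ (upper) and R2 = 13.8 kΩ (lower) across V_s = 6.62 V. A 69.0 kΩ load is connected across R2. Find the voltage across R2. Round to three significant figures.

R2 ‖ R_L = (13.8 × 69.0)/(13.8 + 69.0) = 11.50 kΩ.
Now apply the divider: V_out = 6.62 × 0.1657 = 1.097 V.

V_out ≈ 1.10 V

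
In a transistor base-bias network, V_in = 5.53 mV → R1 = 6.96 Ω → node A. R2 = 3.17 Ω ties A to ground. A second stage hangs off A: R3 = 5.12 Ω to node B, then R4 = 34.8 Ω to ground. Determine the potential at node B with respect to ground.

Node A sees R2 in parallel with the series input of stage 2, R3 + R4 = 39.92 Ω.
R2 ‖ (R3+R4) = 2.937 Ω.
First divider: V_A = V_in · 2.937/(6.96 + 2.937) = 1.641 mV.
Then the unloaded second divider: V_B = V_A × R4/(R3+R4) = 1.641 × 0.8717 = 1.431 mV.

V_B ≈ 1.43 mV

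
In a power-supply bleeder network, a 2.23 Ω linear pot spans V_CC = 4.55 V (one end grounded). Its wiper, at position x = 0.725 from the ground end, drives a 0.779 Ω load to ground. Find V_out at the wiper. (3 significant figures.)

Lower segment x·R_p = 1.617 Ω; upper segment (1−x)·R_p = 0.6133 Ω.
Lower segment in parallel with the load: 1.617 ‖ 0.779 = 0.5257 Ω.
Loaded-divider output: V_out = 4.55 × 0.4616 = 2.100 V.
(Unloaded: V_out = x·V_CC = 3.30 V.)

V_out ≈ 2.10 V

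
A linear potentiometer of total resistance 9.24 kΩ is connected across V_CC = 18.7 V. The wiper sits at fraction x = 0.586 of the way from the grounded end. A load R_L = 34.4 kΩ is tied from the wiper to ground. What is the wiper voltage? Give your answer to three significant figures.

Lower segment x·R_p = 5.415 kΩ; upper segment (1−x)·R_p = 3.825 kΩ.
Lower segment in parallel with the load: 5.415 ‖ 34.4 = 4.678 kΩ.
Then V_out = V_CC · 4.678/(3.825 + 4.678) = 10.29 V.

V_out ≈ 10.3 V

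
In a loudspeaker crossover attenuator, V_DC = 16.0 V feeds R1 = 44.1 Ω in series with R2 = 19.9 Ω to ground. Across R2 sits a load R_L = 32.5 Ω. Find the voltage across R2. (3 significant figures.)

V_out ≈ 3.50 V

R2 ‖ R_L = (19.9 × 32.5)/(19.9 + 32.5) = 12.34 Ω.
Now apply the divider: V_out = 16.0 × 0.2187 = 3.499 V.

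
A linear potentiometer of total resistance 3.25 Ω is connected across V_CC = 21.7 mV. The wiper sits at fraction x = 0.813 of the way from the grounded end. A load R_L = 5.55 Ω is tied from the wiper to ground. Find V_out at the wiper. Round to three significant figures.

V_out ≈ 16.2 mV

Split the track: R_lower = x·R_p = 2.642 Ω, R_upper = (1−x)·R_p = 0.6078 Ω.
Lower segment in parallel with the load: 2.642 ‖ 5.55 = 1.790 Ω.
Loaded-divider output: V_out = 21.7 × 0.7465 = 16.20 mV.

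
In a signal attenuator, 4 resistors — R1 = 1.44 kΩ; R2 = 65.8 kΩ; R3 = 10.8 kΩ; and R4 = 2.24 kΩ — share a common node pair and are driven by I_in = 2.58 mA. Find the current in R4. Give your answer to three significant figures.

Total conductance ΣG = 1/1.44 + 1/65.8 + 1/10.8 + 1/2.24 = 1.249 (units of 1/kΩ).
By the current-divider rule, I = I_in · G_k/ΣG = 2.58 × 0.3575 = 0.9224 mA.

I ≈ 0.922 mA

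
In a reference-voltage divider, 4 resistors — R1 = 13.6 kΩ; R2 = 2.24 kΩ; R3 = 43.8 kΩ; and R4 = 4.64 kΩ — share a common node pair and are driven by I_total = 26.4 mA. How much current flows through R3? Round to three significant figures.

I ≈ 0.795 mA

Conductances: ΣG = 1/13.6 + 1/2.24 + 1/43.8 + 1/4.64 = 0.7583 (1/kΩ).
R3 takes the fraction G_k/ΣG = 0.02283/0.7583 = 0.03011, so I = 26.4 × 0.03011 = 0.7948 mA.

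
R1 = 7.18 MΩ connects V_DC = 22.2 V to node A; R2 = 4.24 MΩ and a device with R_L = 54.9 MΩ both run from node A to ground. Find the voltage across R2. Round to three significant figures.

First combine the lower leg with the load: R2 ‖ R_L = 3.936 MΩ.
Then V_out = V_DC · R2'/(R1 + R2') = 22.2 × 3.936/11.12 = 7.861 V.

V_out ≈ 7.86 V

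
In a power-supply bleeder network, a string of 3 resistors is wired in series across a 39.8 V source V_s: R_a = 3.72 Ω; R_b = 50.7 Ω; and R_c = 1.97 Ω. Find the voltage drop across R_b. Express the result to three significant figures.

V ≈ 35.8 V

ΣR = 3.72 + 50.7 + 1.97 = 56.39 Ω.
Voltage divider: V = V_s · (50.70 / 56.39) = 39.8 × 0.8991 = 35.78 V.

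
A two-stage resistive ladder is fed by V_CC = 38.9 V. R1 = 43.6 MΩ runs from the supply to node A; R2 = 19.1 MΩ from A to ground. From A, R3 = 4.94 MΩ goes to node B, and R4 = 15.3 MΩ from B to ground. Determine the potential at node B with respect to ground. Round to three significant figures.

V_B ≈ 5.41 V

Node A sees R2 in parallel with the series input of stage 2, R3 + R4 = 20.24 MΩ.
Effective lower resistance at A: R2 ‖ 20.24 = 9.827 MΩ.
V_A = 38.9 × 9.827/(43.6 + 9.827) = 7.155 V.
Stage 2 is unloaded, so V_B = V_A · R4/(R3+R4) = 7.155 × 15.3/20.24 = 5.409 V.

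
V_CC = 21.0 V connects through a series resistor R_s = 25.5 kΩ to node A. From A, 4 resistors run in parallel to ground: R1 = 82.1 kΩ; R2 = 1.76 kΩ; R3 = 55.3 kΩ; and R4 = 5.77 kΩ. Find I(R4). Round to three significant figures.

Parallel bank: R_p = 1/(1/82.1 + 1/1.76 + 1/55.3 + 1/5.77) = 1.296 kΩ.
V_A by voltage divider: V_A = 21.0 × 1.296/(25.5 + 1.296) = 1.015 V.
Branch current I = V_A/R4 = 1.015/5.77 = 0.1760 mA.

I ≈ 0.176 mA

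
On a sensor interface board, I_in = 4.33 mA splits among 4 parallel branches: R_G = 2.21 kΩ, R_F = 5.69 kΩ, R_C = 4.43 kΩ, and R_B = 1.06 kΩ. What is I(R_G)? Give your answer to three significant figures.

I ≈ 1.09 mA

ΣG = 1/2.21 + 1/5.69 + 1/4.43 + 1/1.06 = 1.797.
By the current-divider rule, I = I_in · G_k/ΣG = 4.33 × 0.2518 = 1.090 mA.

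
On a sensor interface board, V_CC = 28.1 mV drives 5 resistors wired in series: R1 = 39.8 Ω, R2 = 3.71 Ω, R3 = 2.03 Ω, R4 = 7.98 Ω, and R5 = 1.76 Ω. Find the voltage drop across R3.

V ≈ 1.03 mV

Series total: ΣR = 39.8 + 3.71 + 2.03 + 7.98 + 1.76 = 55.28 Ω.
By the voltage-divider rule, V = 28.1 × 2.030/55.28 = 1.032 mV.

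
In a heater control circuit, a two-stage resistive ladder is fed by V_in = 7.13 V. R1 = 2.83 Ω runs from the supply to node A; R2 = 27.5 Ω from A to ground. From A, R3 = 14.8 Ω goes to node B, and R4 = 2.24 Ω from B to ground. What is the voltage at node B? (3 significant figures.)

Node A sees R2 in parallel with the series input of stage 2, R3 + R4 = 17.04 Ω.
R2 ‖ (R3+R4) = 10.52 Ω.
So V_A = 7.13 × 0.7880 = 5.619 V.
V_B = V_A × 0.1315 = 0.7386 V.

V_B ≈ 0.739 V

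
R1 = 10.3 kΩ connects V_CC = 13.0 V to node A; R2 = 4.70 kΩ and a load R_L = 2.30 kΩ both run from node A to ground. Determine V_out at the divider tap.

V_out ≈ 1.69 V

R2 ‖ R_L = (4.70 × 2.30)/(4.70 + 2.30) = 1.544 kΩ.
Voltage divider with the loaded lower leg: V_out = 13.0 × 1.544/(10.3 + 1.544) = 13.0 × 0.1304 = 1.695 V.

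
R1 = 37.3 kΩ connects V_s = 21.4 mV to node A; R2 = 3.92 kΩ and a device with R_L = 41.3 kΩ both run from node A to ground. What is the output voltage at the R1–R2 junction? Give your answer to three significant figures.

V_out ≈ 1.87 mV

The load sits in parallel with R2, giving an effective lower resistance R2' = R2·R_L/(R2+R_L) = 3.580 kΩ.
Now apply the divider: V_out = 21.4 × 0.08758 = 1.874 mV.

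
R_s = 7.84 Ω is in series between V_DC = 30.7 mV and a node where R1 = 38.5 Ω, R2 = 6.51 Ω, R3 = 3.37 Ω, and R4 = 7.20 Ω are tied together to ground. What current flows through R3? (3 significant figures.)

Equivalent of the parallel group: R_p = 1.625 Ω.
V_A = 30.7 × 1.625/9.465 = 5.272 mV.
I(R3) = V_A / R3 = 5.272/3.37 = 1.564 mA.

I ≈ 1.56 mA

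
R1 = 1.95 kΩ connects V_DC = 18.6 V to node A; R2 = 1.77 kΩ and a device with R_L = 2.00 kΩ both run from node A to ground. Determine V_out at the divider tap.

V_out ≈ 6.05 V

R2 ‖ R_L = (1.77 × 2.00)/(1.77 + 2.00) = 0.9390 kΩ.
Then V_out = V_DC · R2'/(R1 + R2') = 18.6 × 0.9390/2.889 = 6.045 V.
(Unloaded it would be 8.85 V; the load pulls it down.)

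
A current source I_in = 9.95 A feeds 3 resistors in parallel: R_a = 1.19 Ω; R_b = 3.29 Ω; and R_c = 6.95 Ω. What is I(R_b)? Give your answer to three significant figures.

ΣG = 1/1.19 + 1/3.29 + 1/6.95 = 1.288.
Current divider: I(R_b) = I_in · G_k/ΣG = 9.95 × (0.3040/1.288) = 9.95 × 0.2360 = 2.348 A.

I ≈ 2.35 A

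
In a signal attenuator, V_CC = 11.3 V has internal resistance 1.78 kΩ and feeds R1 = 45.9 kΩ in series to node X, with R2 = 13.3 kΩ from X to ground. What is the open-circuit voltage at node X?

V_th ≈ 2.46 V

R1' = 1.78 + 45.9 = 47.68 kΩ (source resistance + R1).
V_th is the unloaded tap voltage: V_CC · R2/(R1'+R2) = 11.3 × 0.2181 = 2.465 V.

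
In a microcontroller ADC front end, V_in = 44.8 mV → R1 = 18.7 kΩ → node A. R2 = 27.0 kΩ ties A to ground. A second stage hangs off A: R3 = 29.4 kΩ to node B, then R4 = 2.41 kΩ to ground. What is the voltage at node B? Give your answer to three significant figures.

Node A sees R2 in parallel with the series input of stage 2, R3 + R4 = 31.81 kΩ.
R2 ‖ (R3+R4) = 14.60 kΩ.
V_A = 44.8 × 14.60/(18.7 + 14.60) = 19.65 mV.
Stage 2 is unloaded, so V_B = V_A · R4/(R3+R4) = 19.65 × 2.41/31.81 = 1.488 mV.

V_B ≈ 1.49 mV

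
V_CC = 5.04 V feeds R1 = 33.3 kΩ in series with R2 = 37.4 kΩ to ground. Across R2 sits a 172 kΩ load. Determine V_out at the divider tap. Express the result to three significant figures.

V_out ≈ 2.42 V

The load sits in parallel with R2, giving an effective lower resistance R2' = R2·R_L/(R2+R_L) = 30.72 kΩ.
Now apply the divider: V_out = 5.04 × 0.4799 = 2.418 V.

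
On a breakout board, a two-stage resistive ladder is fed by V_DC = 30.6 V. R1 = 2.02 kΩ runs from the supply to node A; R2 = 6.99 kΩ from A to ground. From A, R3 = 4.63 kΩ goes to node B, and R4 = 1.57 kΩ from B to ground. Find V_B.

V_B ≈ 4.80 V

Looking into the second stage from A: R3 + R4 = 6.200 kΩ appears in parallel with R2.
Effective lower resistance at A: R2 ‖ 6.200 = 3.286 kΩ.
V_A = 30.6 × 3.286/(2.02 + 3.286) = 18.95 V.
Then the unloaded second divider: V_B = V_A × R4/(R3+R4) = 18.95 × 0.2532 = 4.799 V.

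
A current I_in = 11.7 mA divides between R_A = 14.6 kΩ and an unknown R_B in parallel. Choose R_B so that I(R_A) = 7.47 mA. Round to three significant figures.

Two-branch current divider: I_A = I_in · R_B/(R_A + R_B).
With f = 0.6385, R_B = R_A · f/(1−f) = 14.6 × 1.766 = 25.78 kΩ.

R_B ≈ 25.8 kΩ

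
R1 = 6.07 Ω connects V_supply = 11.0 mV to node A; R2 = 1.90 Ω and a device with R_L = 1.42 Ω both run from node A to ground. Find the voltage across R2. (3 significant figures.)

V_out ≈ 1.30 mV

First combine the lower leg with the load: R2 ‖ R_L = 0.8127 Ω.
Voltage divider with the loaded lower leg: V_out = 11.0 × 0.8127/(6.07 + 0.8127) = 11.0 × 0.1181 = 1.299 mV.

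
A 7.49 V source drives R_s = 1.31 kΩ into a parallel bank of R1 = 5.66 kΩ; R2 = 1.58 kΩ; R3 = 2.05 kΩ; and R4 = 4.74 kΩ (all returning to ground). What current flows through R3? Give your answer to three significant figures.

Parallel bank: R_p = 1/(1/5.66 + 1/1.58 + 1/2.05 + 1/4.74) = 0.6630 kΩ.
V_A = 7.49 × 0.6630/1.973 = 2.517 V.
I(R3) = V_A / R3 = 2.517/2.05 = 1.228 mA.

I ≈ 1.23 mA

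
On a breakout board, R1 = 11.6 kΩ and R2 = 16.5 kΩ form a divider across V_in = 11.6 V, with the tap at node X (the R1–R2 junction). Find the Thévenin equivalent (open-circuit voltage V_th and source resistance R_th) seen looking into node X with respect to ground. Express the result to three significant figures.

V_th ≈ 6.81 V, R_th ≈ 6.81 kΩ

With X open, the divider is unloaded: V_th = 11.6 × 16.5/28.10 = 6.811 V.
Zeroing V_in shorts the top of R1 to ground, so R_th = R1 ‖ R2 = 6.811 kΩ.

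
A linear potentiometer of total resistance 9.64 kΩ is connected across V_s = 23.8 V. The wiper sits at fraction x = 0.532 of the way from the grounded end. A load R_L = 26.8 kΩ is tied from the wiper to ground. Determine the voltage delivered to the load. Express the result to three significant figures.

V_out ≈ 11.6 V

Split the track: R_lower = x·R_p = 5.128 kΩ, R_upper = (1−x)·R_p = 4.512 kΩ.
Lower segment in parallel with the load: 5.128 ‖ 26.8 = 4.305 kΩ.
Then V_out = V_s · 4.305/(4.512 + 4.305) = 11.62 V.
(Unloaded: V_out = x·V_s = 12.7 V.)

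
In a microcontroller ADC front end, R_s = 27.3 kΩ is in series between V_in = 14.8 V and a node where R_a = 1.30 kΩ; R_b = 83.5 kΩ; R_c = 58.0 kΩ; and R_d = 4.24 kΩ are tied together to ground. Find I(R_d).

I ≈ 0.119 mA

Combine the parallel branches: R_p = (1/1.30 + 1/83.5 + 1/58.0 + 1/4.24)⁻¹ = 0.9668 kΩ.
Node voltage V_A = V_in · R_p/(R_s + R_p) = 14.8 × 0.03420 = 0.5062 V.
Branch current I = V_A/R_d = 0.5062/4.24 = 0.1194 mA.
(Check via current divider: I_total = 0.5236 mA; share G_k/ΣG = 0.2280 → same result.)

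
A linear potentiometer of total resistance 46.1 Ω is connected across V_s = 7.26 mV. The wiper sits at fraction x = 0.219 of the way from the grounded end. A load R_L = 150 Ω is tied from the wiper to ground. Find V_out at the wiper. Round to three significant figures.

Lower segment x·R_p = 10.10 Ω; upper segment (1−x)·R_p = 36.00 Ω.
(x·R_p) ‖ R_L = 9.459 Ω.
Then V_out = V_s · 9.459/(36.00 + 9.459) = 1.511 mV.
(Unloaded: V_out = x·V_s = 1.59 mV.)

V_out ≈ 1.51 mV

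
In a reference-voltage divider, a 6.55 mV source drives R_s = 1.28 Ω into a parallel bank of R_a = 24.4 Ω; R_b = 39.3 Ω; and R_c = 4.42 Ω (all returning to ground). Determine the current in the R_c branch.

Parallel bank: R_p = 1/(1/24.4 + 1/39.3 + 1/4.42) = 3.417 Ω.
V_A by voltage divider: V_A = 6.55 × 3.417/(1.28 + 3.417) = 4.765 mV.
I(R_c) = V_A / R_c = 4.765/4.42 = 1.078 mA.

I ≈ 1.08 mA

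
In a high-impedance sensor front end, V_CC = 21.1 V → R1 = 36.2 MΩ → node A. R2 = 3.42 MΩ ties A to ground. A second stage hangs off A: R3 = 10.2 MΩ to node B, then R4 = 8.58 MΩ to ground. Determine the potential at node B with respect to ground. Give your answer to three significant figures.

V_B ≈ 0.713 V

The second stage (R3 + R4 = 18.78 MΩ) loads node A in parallel with R2.
Effective lower resistance at A: R2 ‖ 18.78 = 2.893 MΩ.
So V_A = 21.1 × 0.07401 = 1.562 V.
V_B = V_A × 0.4569 = 0.7134 V.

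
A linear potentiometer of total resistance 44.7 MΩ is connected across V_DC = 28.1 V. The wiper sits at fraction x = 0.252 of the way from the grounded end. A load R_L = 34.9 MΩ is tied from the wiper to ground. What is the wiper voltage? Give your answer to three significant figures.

V_out ≈ 5.70 V

Lower segment x·R_p = 11.26 MΩ; upper segment (1−x)·R_p = 33.44 MΩ.
Lower segment in parallel with the load: 11.26 ‖ 34.9 = 8.516 MΩ.
Loaded-divider output: V_out = 28.1 × 0.2030 = 5.704 V.
(Unloaded: V_out = x·V_DC = 7.08 V.)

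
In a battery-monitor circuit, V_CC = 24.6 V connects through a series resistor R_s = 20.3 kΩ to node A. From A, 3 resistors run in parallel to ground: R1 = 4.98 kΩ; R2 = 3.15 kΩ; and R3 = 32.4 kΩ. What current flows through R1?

Parallel bank: R_p = 1/(1/4.98 + 1/3.15 + 1/32.4) = 1.821 kΩ.
V_A = 24.6 × 1.821/22.12 = 2.025 V.
I(R1) = V_A / R1 = 2.025/4.98 = 0.4067 mA.

I ≈ 0.407 mA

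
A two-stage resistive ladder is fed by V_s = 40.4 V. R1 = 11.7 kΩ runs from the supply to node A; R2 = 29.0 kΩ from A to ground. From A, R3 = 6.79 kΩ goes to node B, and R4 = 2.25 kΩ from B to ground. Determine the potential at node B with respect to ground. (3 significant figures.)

V_B ≈ 3.73 V

The second stage (R3 + R4 = 9.040 kΩ) loads node A in parallel with R2.
R2 ‖ (R3+R4) = 6.892 kΩ.
So V_A = 40.4 × 0.3707 = 14.98 V.
V_B = V_A × 0.2489 = 3.727 V.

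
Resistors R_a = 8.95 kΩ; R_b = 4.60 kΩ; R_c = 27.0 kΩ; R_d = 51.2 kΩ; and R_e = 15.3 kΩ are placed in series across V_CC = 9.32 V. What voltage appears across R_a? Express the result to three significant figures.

V ≈ 0.779 V

Series total: ΣR = 8.95 + 4.60 + 27.0 + 51.2 + 15.3 = 107.0 kΩ.
V = V_CC · R/ΣR = 9.32 × 0.08361 = 0.7792 V.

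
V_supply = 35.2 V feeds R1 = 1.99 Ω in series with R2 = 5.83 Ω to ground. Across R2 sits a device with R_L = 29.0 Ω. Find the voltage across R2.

V_out ≈ 25.0 V

The load sits in parallel with R2, giving an effective lower resistance R2' = R2·R_L/(R2+R_L) = 4.854 Ω.
Voltage divider with the loaded lower leg: V_out = 35.2 × 4.854/(1.99 + 4.854) = 35.2 × 0.7092 = 24.97 V.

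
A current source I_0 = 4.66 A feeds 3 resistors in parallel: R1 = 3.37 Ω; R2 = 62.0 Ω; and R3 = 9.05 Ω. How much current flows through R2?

Conductances: ΣG = 1/3.37 + 1/62.0 + 1/9.05 = 0.4234 (1/Ω).
Current divider: I(R2) = I_0 · G_k/ΣG = 4.66 × (0.01613/0.4234) = 4.66 × 0.03810 = 0.1775 A.

I ≈ 0.178 A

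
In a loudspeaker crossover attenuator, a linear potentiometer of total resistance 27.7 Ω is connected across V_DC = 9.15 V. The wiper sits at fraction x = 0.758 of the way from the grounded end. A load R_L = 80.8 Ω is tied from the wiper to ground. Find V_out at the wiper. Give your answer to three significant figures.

The pot divides into 6.703 Ω above the wiper and 21.00 Ω below.
R_L loads the lower segment: effective lower R = 16.67 Ω.
V_out = 9.15 × 16.67/(6.703 + 16.67) = 6.525 V.

V_out ≈ 6.53 V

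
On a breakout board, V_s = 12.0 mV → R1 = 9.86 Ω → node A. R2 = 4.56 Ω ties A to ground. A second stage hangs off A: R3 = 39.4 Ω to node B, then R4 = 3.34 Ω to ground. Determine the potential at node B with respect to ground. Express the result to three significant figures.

V_B ≈ 0.276 mV

Node A sees R2 in parallel with the series input of stage 2, R3 + R4 = 42.74 Ω.
Effective lower resistance at A: R2 ‖ 42.74 = 4.120 Ω.
So V_A = 12.0 × 0.2947 = 3.537 mV.
V_B = V_A × 0.07815 = 0.2764 mV.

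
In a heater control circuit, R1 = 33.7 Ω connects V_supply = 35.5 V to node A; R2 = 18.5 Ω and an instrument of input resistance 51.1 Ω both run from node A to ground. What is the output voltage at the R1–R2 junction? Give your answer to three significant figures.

V_out ≈ 10.2 V

First combine the lower leg with the load: R2 ‖ R_L = 13.58 Ω.
Voltage divider with the loaded lower leg: V_out = 35.5 × 13.58/(33.7 + 13.58) = 35.5 × 0.2873 = 10.20 V.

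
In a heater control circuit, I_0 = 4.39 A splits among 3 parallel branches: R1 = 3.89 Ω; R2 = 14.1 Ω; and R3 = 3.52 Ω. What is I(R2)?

I ≈ 0.509 A

ΣG = 1/3.89 + 1/14.1 + 1/3.52 = 0.6121.
R2 takes the fraction G_k/ΣG = 0.07092/0.6121 = 0.1159, so I = 4.39 × 0.1159 = 0.5087 A.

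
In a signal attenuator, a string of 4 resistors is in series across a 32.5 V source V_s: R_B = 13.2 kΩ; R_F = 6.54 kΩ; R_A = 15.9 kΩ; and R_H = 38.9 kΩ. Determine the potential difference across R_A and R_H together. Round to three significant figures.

ΣR = 13.2 + 6.54 + 15.9 + 38.9 = 74.54 kΩ.
R_{R_A..R_H} = 15.9 + 38.9 = 54.80 kΩ.
V = V_s · R/ΣR = 32.5 × 0.7352 = 23.89 V.

V ≈ 23.9 V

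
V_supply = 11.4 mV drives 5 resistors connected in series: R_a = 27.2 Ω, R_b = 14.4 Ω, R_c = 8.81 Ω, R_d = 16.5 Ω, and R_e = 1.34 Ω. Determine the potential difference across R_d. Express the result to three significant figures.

V ≈ 2.76 mV

Series total: ΣR = 27.2 + 14.4 + 8.81 + 16.5 + 1.34 = 68.25 Ω.
By the voltage-divider rule, V = 11.4 × 16.50/68.25 = 2.756 mV.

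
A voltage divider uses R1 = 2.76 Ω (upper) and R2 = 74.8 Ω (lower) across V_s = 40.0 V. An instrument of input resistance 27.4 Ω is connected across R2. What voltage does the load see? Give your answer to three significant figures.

V_out ≈ 35.2 V

R2 ‖ R_L = (74.8 × 27.4)/(74.8 + 27.4) = 20.05 Ω.
Now apply the divider: V_out = 40.0 × 0.8790 = 35.16 V.
(Unloaded it would be 38.6 V; the load pulls it down.)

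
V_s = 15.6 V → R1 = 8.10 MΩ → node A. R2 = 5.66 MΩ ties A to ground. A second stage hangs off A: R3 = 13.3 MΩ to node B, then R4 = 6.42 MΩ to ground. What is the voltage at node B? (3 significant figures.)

Node A sees R2 in parallel with the series input of stage 2, R3 + R4 = 19.72 MΩ.
R2 ‖ (R3+R4) = 4.398 MΩ.
V_A = 15.6 × 4.398/(8.10 + 4.398) = 5.489 V.
V_B = V_A × 0.3256 = 1.787 V.

V_B ≈ 1.79 V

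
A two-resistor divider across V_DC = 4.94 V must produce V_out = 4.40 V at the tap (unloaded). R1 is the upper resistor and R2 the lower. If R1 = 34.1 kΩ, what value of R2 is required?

The divider ratio is R2/(R1+R2) = 4.40/4.94 = 0.8907.
Rearranging, R2 = R1·k/(1−k) = 34.1 × 8.148 = 277.9 kΩ.

R2 ≈ 278 kΩ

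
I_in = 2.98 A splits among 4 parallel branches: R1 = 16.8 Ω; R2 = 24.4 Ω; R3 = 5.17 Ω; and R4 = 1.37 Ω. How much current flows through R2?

I ≈ 0.119 A

Conductances: ΣG = 1/16.8 + 1/24.4 + 1/5.17 + 1/1.37 = 1.024 (1/Ω).
R2 takes the fraction G_k/ΣG = 0.04098/1.024 = 0.04003, so I = 2.98 × 0.04003 = 0.1193 A.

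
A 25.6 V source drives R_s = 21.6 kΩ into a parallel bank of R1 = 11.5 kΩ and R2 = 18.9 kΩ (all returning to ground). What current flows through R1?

I ≈ 0.554 mA

Equivalent of the parallel group: R_p = 7.150 kΩ.
V_A = 25.6 × 7.150/28.75 = 6.366 V.
Branch current I = V_A/R1 = 6.366/11.5 = 0.5536 mA.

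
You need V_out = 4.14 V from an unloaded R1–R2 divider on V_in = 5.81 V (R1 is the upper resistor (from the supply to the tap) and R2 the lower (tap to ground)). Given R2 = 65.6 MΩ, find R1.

V_out/V_in = R2/(R1+R2) = 0.7126.
So R1 = R2 · (V_in/V_out − 1) = 65.6 × (5.81/4.14 − 1) = 65.6 × 0.4034 = 26.46 MΩ.

R1 ≈ 26.5 MΩ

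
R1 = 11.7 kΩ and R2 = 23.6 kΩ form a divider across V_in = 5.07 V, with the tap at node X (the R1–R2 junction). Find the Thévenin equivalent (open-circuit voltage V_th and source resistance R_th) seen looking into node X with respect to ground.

V_th ≈ 3.39 V, R_th ≈ 7.82 kΩ

With X open, the divider is unloaded: V_th = 5.07 × 23.6/35.30 = 3.390 V.
With V_in suppressed (replaced by a short), R_th = R1 ‖ R2 = (11.70 × 23.6)/(11.70 + 23.6) = 7.822 kΩ.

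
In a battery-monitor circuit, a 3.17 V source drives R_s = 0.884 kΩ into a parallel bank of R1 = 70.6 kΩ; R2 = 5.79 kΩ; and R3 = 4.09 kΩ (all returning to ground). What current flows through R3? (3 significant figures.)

Combine the parallel branches: R_p = (1/70.6 + 1/5.79 + 1/4.09)⁻¹ = 2.318 kΩ.
Node voltage V_A = V_supply · R_p/(R_s + R_p) = 3.17 × 0.7239 = 2.295 V.
Branch current I = V_A/R3 = 2.295/4.09 = 0.5611 mA.

I ≈ 0.561 mA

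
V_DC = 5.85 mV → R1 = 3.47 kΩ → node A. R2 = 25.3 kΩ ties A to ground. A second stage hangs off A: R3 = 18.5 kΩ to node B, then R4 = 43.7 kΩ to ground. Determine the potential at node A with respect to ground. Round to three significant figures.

V_A ≈ 4.90 mV

Looking into the second stage from A: R3 + R4 = 62.20 kΩ appears in parallel with R2.
R2 ‖ (R3+R4) = 17.98 kΩ.
First divider: V_A = V_DC · 17.98/(3.47 + 17.98) = 4.904 mV.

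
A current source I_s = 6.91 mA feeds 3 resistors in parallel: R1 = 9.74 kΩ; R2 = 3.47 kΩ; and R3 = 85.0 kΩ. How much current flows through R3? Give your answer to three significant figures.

I ≈ 0.202 mA

ΣG = 1/9.74 + 1/3.47 + 1/85.0 = 0.4026.
By the current-divider rule, I = I_s · G_k/ΣG = 6.91 × 0.02922 = 0.2019 mA.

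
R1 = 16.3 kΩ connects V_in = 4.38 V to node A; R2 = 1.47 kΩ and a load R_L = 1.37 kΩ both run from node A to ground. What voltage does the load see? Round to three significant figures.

V_out ≈ 0.183 V

R2 ‖ R_L = (1.47 × 1.37)/(1.47 + 1.37) = 0.7091 kΩ.
Voltage divider with the loaded lower leg: V_out = 4.38 × 0.7091/(16.3 + 0.7091) = 4.38 × 0.04169 = 0.1826 V.
(Unloaded it would be 0.362 V; the load pulls it down.)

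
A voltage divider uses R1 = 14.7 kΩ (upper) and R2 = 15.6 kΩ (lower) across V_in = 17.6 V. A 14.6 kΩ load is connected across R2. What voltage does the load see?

First combine the lower leg with the load: R2 ‖ R_L = 7.542 kΩ.
Voltage divider with the loaded lower leg: V_out = 17.6 × 7.542/(14.7 + 7.542) = 17.6 × 0.3391 = 5.968 V.

V_out ≈ 5.97 V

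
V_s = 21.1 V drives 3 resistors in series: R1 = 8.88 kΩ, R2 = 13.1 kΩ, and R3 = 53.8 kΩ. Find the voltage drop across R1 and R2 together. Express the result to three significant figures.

Series total: ΣR = 8.88 + 13.1 + 53.8 = 75.78 kΩ.
R_{R1..R2} = 8.88 + 13.1 = 21.98 kΩ.
By the voltage-divider rule, V = 21.1 × 21.98/75.78 = 6.120 V.

V ≈ 6.12 V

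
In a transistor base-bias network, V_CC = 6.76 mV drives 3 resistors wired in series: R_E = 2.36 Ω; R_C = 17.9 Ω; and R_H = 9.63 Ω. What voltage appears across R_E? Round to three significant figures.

Series total: ΣR = 2.36 + 17.9 + 9.63 = 29.89 Ω.
V = V_CC · R/ΣR = 6.76 × 0.07896 = 0.5337 mV.

V ≈ 0.534 mV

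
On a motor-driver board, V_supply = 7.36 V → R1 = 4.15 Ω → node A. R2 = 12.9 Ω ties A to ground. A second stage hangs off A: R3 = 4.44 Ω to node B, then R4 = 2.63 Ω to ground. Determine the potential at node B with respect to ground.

V_B ≈ 1.43 V

Looking into the second stage from A: R3 + R4 = 7.070 Ω appears in parallel with R2.
Effective lower resistance at A: R2 ‖ 7.070 = 4.567 Ω.
So V_A = 7.36 × 0.5239 = 3.856 V.
Then the unloaded second divider: V_B = V_A × R4/(R3+R4) = 3.856 × 0.3720 = 1.434 V.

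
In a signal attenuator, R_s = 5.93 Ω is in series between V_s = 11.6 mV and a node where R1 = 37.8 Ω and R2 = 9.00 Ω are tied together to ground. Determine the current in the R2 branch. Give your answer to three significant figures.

I ≈ 0.710 mA

Equivalent of the parallel group: R_p = 7.269 Ω.
V_A by voltage divider: V_A = 11.6 × 7.269/(5.93 + 7.269) = 6.388 mV.
I(R2) = V_A / R2 = 6.388/9.00 = 0.7098 mA.
(Check via current divider: I_total = 0.8788 mA; share G_k/ΣG = 0.8077 → same result.)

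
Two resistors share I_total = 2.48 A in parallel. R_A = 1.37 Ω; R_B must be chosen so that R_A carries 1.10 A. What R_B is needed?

Two-branch current divider: I_A = I_total · R_B/(R_A + R_B).
1.10/2.48 = R_B/(R_A + R_B) → R_B = R_A · (0.4435)/(1 − 0.4435) = 1.37 × 0.7971 = 1.092 Ω.

R_B ≈ 1.09 Ω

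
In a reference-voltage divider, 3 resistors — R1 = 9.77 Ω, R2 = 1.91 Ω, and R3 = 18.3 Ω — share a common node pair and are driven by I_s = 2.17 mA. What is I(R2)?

ΣG = 1/9.77 + 1/1.91 + 1/18.3 = 0.6806.
Current divider: I(R2) = I_s · G_k/ΣG = 2.17 × (0.5236/0.6806) = 2.17 × 0.7693 = 1.669 mA.

I ≈ 1.67 mA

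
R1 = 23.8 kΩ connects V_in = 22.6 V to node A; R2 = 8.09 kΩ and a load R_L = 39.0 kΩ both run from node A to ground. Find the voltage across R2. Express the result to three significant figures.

V_out ≈ 4.96 V

The load sits in parallel with R2, giving an effective lower resistance R2' = R2·R_L/(R2+R_L) = 6.700 kΩ.
Voltage divider with the loaded lower leg: V_out = 22.6 × 6.700/(23.8 + 6.700) = 22.6 × 0.2197 = 4.965 V.
(Unloaded it would be 5.73 V; the load pulls it down.)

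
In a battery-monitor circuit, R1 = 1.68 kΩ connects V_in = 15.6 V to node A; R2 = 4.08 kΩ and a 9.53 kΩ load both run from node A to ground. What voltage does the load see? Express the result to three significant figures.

V_out ≈ 9.82 V

First combine the lower leg with the load: R2 ‖ R_L = 2.857 kΩ.
Now apply the divider: V_out = 15.6 × 0.6297 = 9.823 V.
(Unloaded it would be 11.0 V; the load pulls it down.)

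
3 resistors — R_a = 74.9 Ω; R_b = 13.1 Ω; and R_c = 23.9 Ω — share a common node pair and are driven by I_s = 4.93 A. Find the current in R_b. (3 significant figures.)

I ≈ 2.86 A

ΣG = 1/74.9 + 1/13.1 + 1/23.9 = 0.1315.
Current divider: I(R_b) = I_s · G_k/ΣG = 4.93 × (0.07634/0.1315) = 4.93 × 0.5804 = 2.861 A.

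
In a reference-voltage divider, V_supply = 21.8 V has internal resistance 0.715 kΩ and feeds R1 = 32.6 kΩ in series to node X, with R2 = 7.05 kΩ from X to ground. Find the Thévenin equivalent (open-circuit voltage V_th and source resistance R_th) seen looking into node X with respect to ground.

R1' = 0.715 + 32.6 = 33.32 kΩ (source resistance + R1).
Open-circuit (no load on X): V_th = V_supply · R2/(R1' + R2) = 21.8 × 7.05/(33.32 + 7.05) = 3.808 V.
With V_supply suppressed (replaced by a short), R_th = R1' ‖ R2 = (33.32 × 7.05)/(33.32 + 7.05) = 5.819 kΩ.

V_th ≈ 3.81 V, R_th ≈ 5.82 kΩ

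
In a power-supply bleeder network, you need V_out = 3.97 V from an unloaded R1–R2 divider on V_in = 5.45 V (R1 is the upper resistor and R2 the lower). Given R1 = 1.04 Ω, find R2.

R2 ≈ 2.79 Ω

Required fraction k = V_out/V_in = 0.7284.
Rearranging, R2 = R1·k/(1−k) = 1.04 × 2.682 = 2.790 Ω.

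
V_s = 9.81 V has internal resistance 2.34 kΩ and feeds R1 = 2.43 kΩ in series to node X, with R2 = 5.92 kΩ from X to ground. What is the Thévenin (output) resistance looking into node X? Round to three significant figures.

R_th ≈ 2.64 kΩ

R1' = 2.34 + 2.43 = 4.770 kΩ (source resistance + R1).
Zeroing V_s shorts the top of R1' to ground, so R_th = R1' ‖ R2 = 2.642 kΩ.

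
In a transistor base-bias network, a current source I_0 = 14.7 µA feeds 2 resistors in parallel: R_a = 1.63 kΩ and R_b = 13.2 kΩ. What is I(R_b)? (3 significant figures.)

I ≈ 1.62 µA

Two-branch current divider: I_k = I_0 · R_other/(R_1 + R_2).
I(R_b) = 14.7 × 1.63/(1.63 + 13.2) = 14.7 × 0.1099 = 1.616 µA.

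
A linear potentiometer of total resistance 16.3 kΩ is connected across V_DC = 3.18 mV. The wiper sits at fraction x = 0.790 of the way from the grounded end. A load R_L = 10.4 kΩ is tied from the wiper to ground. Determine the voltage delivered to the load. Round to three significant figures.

V_out ≈ 1.99 mV

Lower segment x·R_p = 12.88 kΩ; upper segment (1−x)·R_p = 3.423 kΩ.
(x·R_p) ‖ R_L = 5.753 kΩ.
V_out = 3.18 × 5.753/(3.423 + 5.753) = 1.994 mV.
(Unloaded: V_out = x·V_DC = 2.51 mV.)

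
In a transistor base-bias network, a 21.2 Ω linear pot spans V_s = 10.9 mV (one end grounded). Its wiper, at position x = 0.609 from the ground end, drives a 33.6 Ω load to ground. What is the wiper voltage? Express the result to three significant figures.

V_out ≈ 5.77 mV

Split the track: R_lower = x·R_p = 12.91 Ω, R_upper = (1−x)·R_p = 8.289 Ω.
Lower segment in parallel with the load: 12.91 ‖ 33.6 = 9.327 Ω.
Loaded-divider output: V_out = 10.9 × 0.5295 = 5.771 mV.
(Unloaded: V_out = x·V_s = 6.64 mV.)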